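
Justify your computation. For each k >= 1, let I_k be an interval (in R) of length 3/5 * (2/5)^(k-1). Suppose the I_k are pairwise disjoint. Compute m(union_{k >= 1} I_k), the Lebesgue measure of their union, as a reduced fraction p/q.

By countable additivity of the Lebesgue measure on pairwise disjoint measurable sets,
  m(union_{k >= 1} I_k) = sum_{k >= 1} m(I_k) = sum_{k >= 1} a * r^(k-1),
  with a = 3/5 and r = 2/5.
Since 0 < r = 2/5 < 1, the geometric series converges:
  sum_{k >= 1} a * r^(k-1) = a / (1 - r).
  = 3/5 / (1 - 2/5)
  = 3/5 / (3/5)
  = 1.

1


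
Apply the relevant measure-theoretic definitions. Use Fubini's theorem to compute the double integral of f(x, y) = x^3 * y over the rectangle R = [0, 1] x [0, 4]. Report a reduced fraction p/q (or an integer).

f(x, y) is a tensor product of a function of x and a function of y, and both factors are bounded continuous (hence Lebesgue integrable) on the rectangle, so Fubini's theorem applies:
  integral_R f d(m x m) = (integral_a1^b1 x^3 dx) * (integral_a2^b2 y dy).
Inner integral in x: integral_{0}^{1} x^3 dx = (1^4 - 0^4)/4
  = 1/4.
Inner integral in y: integral_{0}^{4} y dy = (4^2 - 0^2)/2
  = 8.
Product: (1/4) * (8) = 2.

2


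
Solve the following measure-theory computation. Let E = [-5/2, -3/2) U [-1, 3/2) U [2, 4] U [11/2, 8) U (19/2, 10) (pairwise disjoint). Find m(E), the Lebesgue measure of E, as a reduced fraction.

For pairwise disjoint intervals, m(union_i I_i) = sum_i m(I_i),
and m is invariant under swapping open/closed endpoints (single points have measure 0).
So m(E) = sum_i (b_i - a_i).
  I_1 has length -3/2 - (-5/2) = 1.
  I_2 has length 3/2 - (-1) = 5/2.
  I_3 has length 4 - 2 = 2.
  I_4 has length 8 - 11/2 = 5/2.
  I_5 has length 10 - 19/2 = 1/2.
Summing:
  m(E) = 1 + 5/2 + 2 + 5/2 + 1/2 = 17/2.

17/2


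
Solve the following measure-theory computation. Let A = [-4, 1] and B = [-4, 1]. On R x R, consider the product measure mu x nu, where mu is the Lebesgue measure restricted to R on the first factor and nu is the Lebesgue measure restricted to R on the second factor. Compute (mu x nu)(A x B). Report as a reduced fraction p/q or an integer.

For a measurable rectangle A x B, the product measure satisfies
  (mu x nu)(A x B) = mu(A) * nu(B).
  mu(A) = 5.
  nu(B) = 5.
  (mu x nu)(A x B) = 5 * 5 = 25.

25


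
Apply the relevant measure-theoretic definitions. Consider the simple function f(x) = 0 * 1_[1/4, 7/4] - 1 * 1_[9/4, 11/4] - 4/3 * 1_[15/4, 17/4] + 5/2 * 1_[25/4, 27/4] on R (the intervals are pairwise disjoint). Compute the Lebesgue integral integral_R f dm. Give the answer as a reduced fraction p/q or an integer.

For a simple function f = sum_i c_i * 1_{A_i} with disjoint A_i,
  integral f dm = sum_i c_i * m(A_i).
Lengths of the A_i:
  m(A_1) = 7/4 - 1/4 = 3/2.
  m(A_2) = 11/4 - 9/4 = 1/2.
  m(A_3) = 17/4 - 15/4 = 1/2.
  m(A_4) = 27/4 - 25/4 = 1/2.
Contributions c_i * m(A_i):
  (0) * (3/2) = 0.
  (-1) * (1/2) = -1/2.
  (-4/3) * (1/2) = -2/3.
  (5/2) * (1/2) = 5/4.
Total: 0 - 1/2 - 2/3 + 5/4 = 1/12.

1/12


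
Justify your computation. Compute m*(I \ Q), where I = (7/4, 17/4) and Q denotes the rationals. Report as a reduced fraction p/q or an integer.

The interval I = (7/4, 17/4) has m(I) = 17/4 - 7/4 = 5/2 (endpoints are measure-zero, so open/closed/half-open agree). Write I = (I cap Q) u (I \ Q). The rationals in I are countable, so m*(I cap Q) = 0 (cover each rational by intervals whose total length is arbitrarily small). By countable subadditivity m*(I) <= m*(I cap Q) + m*(I \ Q), hence m*(I \ Q) >= m(I) = 5/2. The reverse inequality m*(I \ Q) <= m*(I) = 5/2 is trivial since (I \ Q) is a subset of I. Therefore m*(I \ Q) = 5/2.

5/2


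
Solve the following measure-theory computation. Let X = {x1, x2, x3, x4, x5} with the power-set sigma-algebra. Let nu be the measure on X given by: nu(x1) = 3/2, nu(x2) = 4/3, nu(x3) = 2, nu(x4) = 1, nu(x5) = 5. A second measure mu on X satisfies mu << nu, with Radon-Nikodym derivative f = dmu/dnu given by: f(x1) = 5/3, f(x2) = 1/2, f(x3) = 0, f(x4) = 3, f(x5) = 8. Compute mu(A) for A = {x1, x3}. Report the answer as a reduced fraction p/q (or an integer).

By the defining property of the Radon-Nikodym derivative, for every measurable set A,
  mu(A) = integral_A f dnu.
Since nu is a discrete measure concentrated on the atoms of X, the integral over A reduces to the sum
  mu(A) = sum_{x in A} f(x) * nu({x}).
Computing each term:
  x1: f(x1) * nu(x1) = 5/3 * 3/2 = 5/2.
  x3: f(x3) * nu(x3) = 0 * 2 = 0.
Summing: mu(A) = 5/2 + 0 = 5/2.

5/2


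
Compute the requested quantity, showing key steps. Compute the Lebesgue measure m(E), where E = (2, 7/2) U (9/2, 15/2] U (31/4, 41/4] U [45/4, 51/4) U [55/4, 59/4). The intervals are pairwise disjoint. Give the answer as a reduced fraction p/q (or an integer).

For pairwise disjoint intervals, m(union_i I_i) = sum_i m(I_i),
and m is invariant under swapping open/closed endpoints (single points have measure 0).
So m(E) = sum_i (b_i - a_i).
  I_1 has length 7/2 - 2 = 3/2.
  I_2 has length 15/2 - 9/2 = 3.
  I_3 has length 41/4 - 31/4 = 5/2.
  I_4 has length 51/4 - 45/4 = 3/2.
  I_5 has length 59/4 - 55/4 = 1.
Summing:
  m(E) = 3/2 + 3 + 5/2 + 3/2 + 1 = 19/2.

19/2


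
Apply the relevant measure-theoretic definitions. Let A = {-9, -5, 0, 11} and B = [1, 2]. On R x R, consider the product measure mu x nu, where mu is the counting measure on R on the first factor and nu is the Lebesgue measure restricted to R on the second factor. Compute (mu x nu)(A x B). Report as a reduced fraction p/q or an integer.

For a measurable rectangle A x B, the product measure satisfies
  (mu x nu)(A x B) = mu(A) * nu(B).
  mu(A) = 4.
  nu(B) = 1.
  (mu x nu)(A x B) = 4 * 1 = 4.

4


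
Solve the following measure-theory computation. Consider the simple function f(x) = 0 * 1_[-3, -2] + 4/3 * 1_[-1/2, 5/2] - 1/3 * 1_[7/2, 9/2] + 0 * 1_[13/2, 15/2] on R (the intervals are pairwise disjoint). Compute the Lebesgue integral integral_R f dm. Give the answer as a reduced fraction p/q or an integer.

For a simple function f = sum_i c_i * 1_{A_i} with disjoint A_i,
  integral f dm = sum_i c_i * m(A_i).
Lengths of the A_i:
  m(A_1) = -2 - (-3) = 1.
  m(A_2) = 5/2 - (-1/2) = 3.
  m(A_3) = 9/2 - 7/2 = 1.
  m(A_4) = 15/2 - 13/2 = 1.
Contributions c_i * m(A_i):
  (0) * (1) = 0.
  (4/3) * (3) = 4.
  (-1/3) * (1) = -1/3.
  (0) * (1) = 0.
Total: 0 + 4 - 1/3 + 0 = 11/3.

11/3


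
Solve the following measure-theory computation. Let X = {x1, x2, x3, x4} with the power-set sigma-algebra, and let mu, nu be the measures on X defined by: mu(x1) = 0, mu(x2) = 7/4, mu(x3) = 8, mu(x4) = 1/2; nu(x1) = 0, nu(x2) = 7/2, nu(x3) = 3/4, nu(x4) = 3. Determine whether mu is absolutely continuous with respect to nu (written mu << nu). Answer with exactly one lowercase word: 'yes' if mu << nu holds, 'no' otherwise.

mu << nu means: every nu-null measurable set is also mu-null; equivalently, for every atom x, if nu({x}) = 0 then mu({x}) = 0.
Checking each atom:
  x1: nu = 0, mu = 0 -> consistent with mu << nu.
  x2: nu = 7/2 > 0 -> no constraint.
  x3: nu = 3/4 > 0 -> no constraint.
  x4: nu = 3 > 0 -> no constraint.
No atom violates the condition. Therefore mu << nu.

yes


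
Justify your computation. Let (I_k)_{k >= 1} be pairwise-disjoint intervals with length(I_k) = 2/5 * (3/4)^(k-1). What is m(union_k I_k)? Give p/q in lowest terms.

By countable additivity of the Lebesgue measure on pairwise disjoint measurable sets,
  m(union_{k >= 1} I_k) = sum_{k >= 1} m(I_k) = sum_{k >= 1} a * r^(k-1),
  with a = 2/5 and r = 3/4.
Since 0 < r = 3/4 < 1, the geometric series converges:
  sum_{k >= 1} a * r^(k-1) = a / (1 - r).
  = 2/5 / (1 - 3/4)
  = 2/5 / (1/4)
  = 8/5.

8/5


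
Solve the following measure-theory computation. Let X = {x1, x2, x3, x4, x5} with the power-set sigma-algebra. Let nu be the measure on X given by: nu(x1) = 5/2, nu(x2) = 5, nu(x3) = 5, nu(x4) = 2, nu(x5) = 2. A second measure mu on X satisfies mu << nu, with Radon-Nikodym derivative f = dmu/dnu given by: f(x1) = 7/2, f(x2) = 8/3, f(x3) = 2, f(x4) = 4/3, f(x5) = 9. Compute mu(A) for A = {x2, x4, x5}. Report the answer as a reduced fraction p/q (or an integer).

By the defining property of the Radon-Nikodym derivative, for every measurable set A,
  mu(A) = integral_A f dnu.
Since nu is a discrete measure concentrated on the atoms of X, the integral over A reduces to the sum
  mu(A) = sum_{x in A} f(x) * nu({x}).
Computing each term:
  x2: f(x2) * nu(x2) = 8/3 * 5 = 40/3.
  x4: f(x4) * nu(x4) = 4/3 * 2 = 8/3.
  x5: f(x5) * nu(x5) = 9 * 2 = 18.
Summing: mu(A) = 40/3 + 8/3 + 18 = 34.

34


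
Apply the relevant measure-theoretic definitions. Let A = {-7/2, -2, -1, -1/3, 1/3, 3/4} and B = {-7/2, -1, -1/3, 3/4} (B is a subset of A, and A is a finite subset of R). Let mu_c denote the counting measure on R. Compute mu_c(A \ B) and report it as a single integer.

Counting measure assigns mu_c(E) = |E| (number of elements) when E is finite. For B subset A, A \ B is the set of elements of A not in B, so |A \ B| = |A| - |B|.
|A| = 6, |B| = 4, so mu_c(A \ B) = 6 - 4 = 2.

2


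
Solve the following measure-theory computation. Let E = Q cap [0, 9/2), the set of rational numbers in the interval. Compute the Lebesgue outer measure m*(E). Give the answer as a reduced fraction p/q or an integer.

Q cap [0, 9/2) is countable; list its elements as q_1, q_2, ... . Fix eps > 0 and cover the k-th point by an interval of length eps * 2^(-k). The cover has total length eps * sum_{k>=1} 2^(-k) = eps, so by definition of outer measure m*(Q cap [0, 9/2)) <= eps. Since eps was arbitrary and m* >= 0, the outer measure is 0.

0


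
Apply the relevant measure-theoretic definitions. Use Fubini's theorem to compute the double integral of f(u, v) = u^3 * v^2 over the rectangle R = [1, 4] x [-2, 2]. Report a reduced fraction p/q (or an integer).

f(u, v) is a tensor product of a function of u and a function of v, and both factors are bounded continuous (hence Lebesgue integrable) on the rectangle, so Fubini's theorem applies:
  integral_R f d(m x m) = (integral_a1^b1 u^3 du) * (integral_a2^b2 v^2 dv).
Inner integral in u: integral_{1}^{4} u^3 du = (4^4 - 1^4)/4
  = 255/4.
Inner integral in v: integral_{-2}^{2} v^2 dv = (2^3 - (-2)^3)/3
  = 16/3.
Product: (255/4) * (16/3) = 340.

340


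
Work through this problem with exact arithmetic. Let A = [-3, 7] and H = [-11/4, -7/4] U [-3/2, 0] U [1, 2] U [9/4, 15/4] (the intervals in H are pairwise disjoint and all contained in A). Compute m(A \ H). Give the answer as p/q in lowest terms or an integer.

The ambient interval has length m(A) = 7 - (-3) = 10.
Since the holes are disjoint and sit inside A, by finite additivity
  m(H) = sum_i (b_i - a_i), and m(A \ H) = m(A) - m(H).
Computing the hole measures:
  m(H_1) = -7/4 - (-11/4) = 1.
  m(H_2) = 0 - (-3/2) = 3/2.
  m(H_3) = 2 - 1 = 1.
  m(H_4) = 15/4 - 9/4 = 3/2.
Summed: m(H) = 1 + 3/2 + 1 + 3/2 = 5.
So m(A \ H) = 10 - 5 = 5.

5


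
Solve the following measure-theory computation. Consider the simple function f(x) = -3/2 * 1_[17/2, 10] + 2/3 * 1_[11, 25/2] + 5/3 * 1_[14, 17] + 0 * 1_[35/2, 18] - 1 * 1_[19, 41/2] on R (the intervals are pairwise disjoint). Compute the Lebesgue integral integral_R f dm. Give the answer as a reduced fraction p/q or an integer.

For a simple function f = sum_i c_i * 1_{A_i} with disjoint A_i,
  integral f dm = sum_i c_i * m(A_i).
Lengths of the A_i:
  m(A_1) = 10 - 17/2 = 3/2.
  m(A_2) = 25/2 - 11 = 3/2.
  m(A_3) = 17 - 14 = 3.
  m(A_4) = 18 - 35/2 = 1/2.
  m(A_5) = 41/2 - 19 = 3/2.
Contributions c_i * m(A_i):
  (-3/2) * (3/2) = -9/4.
  (2/3) * (3/2) = 1.
  (5/3) * (3) = 5.
  (0) * (1/2) = 0.
  (-1) * (3/2) = -3/2.
Total: -9/4 + 1 + 5 + 0 - 3/2 = 9/4.

9/4


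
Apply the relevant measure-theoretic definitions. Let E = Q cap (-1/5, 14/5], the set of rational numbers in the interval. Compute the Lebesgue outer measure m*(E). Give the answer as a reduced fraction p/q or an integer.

E = Q cap (-1/5, 14/5] is a subset of Q, which is countable. Enumerate Q = {q_1, q_2, ...}; for any eps > 0, cover q_k by the open interval (q_k - eps/2^(k+1), q_k + eps/2^(k+1)), of length eps/2^k. The total cover length is sum_{k>=1} eps/2^k = eps. Hence m*(E) <= m*(Q) <= eps for every eps > 0, and since outer measure is non-negative, m*(E) = 0.

0


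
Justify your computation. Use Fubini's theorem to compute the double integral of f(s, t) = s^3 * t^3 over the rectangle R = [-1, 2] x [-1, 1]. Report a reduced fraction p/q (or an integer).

f(s, t) is a tensor product of a function of s and a function of t, and both factors are bounded continuous (hence Lebesgue integrable) on the rectangle, so Fubini's theorem applies:
  integral_R f d(m x m) = (integral_a1^b1 s^3 ds) * (integral_a2^b2 t^3 dt).
Inner integral in s: integral_{-1}^{2} s^3 ds = (2^4 - (-1)^4)/4
  = 15/4.
Inner integral in t: integral_{-1}^{1} t^3 dt = (1^4 - (-1)^4)/4
  = 0.
Product: (15/4) * (0) = 0.

0


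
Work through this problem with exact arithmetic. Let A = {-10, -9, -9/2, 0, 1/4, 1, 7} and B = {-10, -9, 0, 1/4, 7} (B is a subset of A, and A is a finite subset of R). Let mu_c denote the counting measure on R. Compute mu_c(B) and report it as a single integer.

Counting measure assigns mu_c(E) = |E| (number of elements) when E is finite.
B has 5 element(s), so mu_c(B) = 5.

5


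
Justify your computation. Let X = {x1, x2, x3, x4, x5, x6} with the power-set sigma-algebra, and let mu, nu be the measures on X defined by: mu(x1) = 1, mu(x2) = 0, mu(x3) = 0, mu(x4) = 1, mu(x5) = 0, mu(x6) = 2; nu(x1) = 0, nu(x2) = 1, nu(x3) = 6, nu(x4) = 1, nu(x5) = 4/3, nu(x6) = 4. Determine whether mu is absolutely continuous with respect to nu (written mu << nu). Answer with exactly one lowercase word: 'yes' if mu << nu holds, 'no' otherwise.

mu << nu means: every nu-null measurable set is also mu-null; equivalently, for every atom x, if nu({x}) = 0 then mu({x}) = 0.
Checking each atom:
  x1: nu = 0, mu = 1 > 0 -> violates mu << nu.
  x2: nu = 1 > 0 -> no constraint.
  x3: nu = 6 > 0 -> no constraint.
  x4: nu = 1 > 0 -> no constraint.
  x5: nu = 4/3 > 0 -> no constraint.
  x6: nu = 4 > 0 -> no constraint.
The atom(s) x1 violate the condition (nu = 0 but mu > 0). Therefore mu is NOT absolutely continuous w.r.t. nu.

no


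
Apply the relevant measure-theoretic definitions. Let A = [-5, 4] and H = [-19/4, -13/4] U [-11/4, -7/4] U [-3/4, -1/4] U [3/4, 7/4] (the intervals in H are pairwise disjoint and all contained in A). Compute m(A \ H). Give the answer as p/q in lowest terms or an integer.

The ambient interval has length m(A) = 4 - (-5) = 9.
Since the holes are disjoint and sit inside A, by finite additivity
  m(H) = sum_i (b_i - a_i), and m(A \ H) = m(A) - m(H).
Computing the hole measures:
  m(H_1) = -13/4 - (-19/4) = 3/2.
  m(H_2) = -7/4 - (-11/4) = 1.
  m(H_3) = -1/4 - (-3/4) = 1/2.
  m(H_4) = 7/4 - 3/4 = 1.
Summed: m(H) = 3/2 + 1 + 1/2 + 1 = 4.
So m(A \ H) = 9 - 4 = 5.

5


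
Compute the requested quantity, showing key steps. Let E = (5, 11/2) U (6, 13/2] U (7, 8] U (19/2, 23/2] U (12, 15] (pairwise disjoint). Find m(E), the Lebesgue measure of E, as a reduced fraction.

For pairwise disjoint intervals, m(union_i I_i) = sum_i m(I_i),
and m is invariant under swapping open/closed endpoints (single points have measure 0).
So m(E) = sum_i (b_i - a_i).
  I_1 has length 11/2 - 5 = 1/2.
  I_2 has length 13/2 - 6 = 1/2.
  I_3 has length 8 - 7 = 1.
  I_4 has length 23/2 - 19/2 = 2.
  I_5 has length 15 - 12 = 3.
Summing:
  m(E) = 1/2 + 1/2 + 1 + 2 + 3 = 7.

7


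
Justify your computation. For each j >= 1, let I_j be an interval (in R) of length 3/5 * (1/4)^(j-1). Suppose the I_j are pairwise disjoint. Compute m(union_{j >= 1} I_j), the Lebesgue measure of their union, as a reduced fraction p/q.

By countable additivity of the Lebesgue measure on pairwise disjoint measurable sets,
  m(union_{j >= 1} I_j) = sum_{j >= 1} m(I_j) = sum_{j >= 1} a * r^(j-1),
  with a = 3/5 and r = 1/4.
Since 0 < r = 1/4 < 1, the geometric series converges:
  sum_{j >= 1} a * r^(j-1) = a / (1 - r).
  = 3/5 / (1 - 1/4)
  = 3/5 / (3/4)
  = 4/5.

4/5


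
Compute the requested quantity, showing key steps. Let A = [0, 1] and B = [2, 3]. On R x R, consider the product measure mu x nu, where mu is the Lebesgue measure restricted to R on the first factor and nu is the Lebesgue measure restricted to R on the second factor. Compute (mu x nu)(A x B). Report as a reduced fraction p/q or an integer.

For a measurable rectangle A x B, the product measure satisfies
  (mu x nu)(A x B) = mu(A) * nu(B).
  mu(A) = 1.
  nu(B) = 1.
  (mu x nu)(A x B) = 1 * 1 = 1.

1


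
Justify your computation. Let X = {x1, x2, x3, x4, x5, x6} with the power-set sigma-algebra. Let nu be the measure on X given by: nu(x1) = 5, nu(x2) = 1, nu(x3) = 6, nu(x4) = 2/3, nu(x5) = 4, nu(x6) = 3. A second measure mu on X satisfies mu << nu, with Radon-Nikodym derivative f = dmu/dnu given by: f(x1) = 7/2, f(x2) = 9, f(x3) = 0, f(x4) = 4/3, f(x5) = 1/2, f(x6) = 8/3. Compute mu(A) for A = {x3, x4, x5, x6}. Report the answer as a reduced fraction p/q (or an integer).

By the defining property of the Radon-Nikodym derivative, for every measurable set A,
  mu(A) = integral_A f dnu.
Since nu is a discrete measure concentrated on the atoms of X, the integral over A reduces to the sum
  mu(A) = sum_{x in A} f(x) * nu({x}).
Computing each term:
  x3: f(x3) * nu(x3) = 0 * 6 = 0.
  x4: f(x4) * nu(x4) = 4/3 * 2/3 = 8/9.
  x5: f(x5) * nu(x5) = 1/2 * 4 = 2.
  x6: f(x6) * nu(x6) = 8/3 * 3 = 8.
Summing: mu(A) = 0 + 8/9 + 2 + 8 = 98/9.

98/9


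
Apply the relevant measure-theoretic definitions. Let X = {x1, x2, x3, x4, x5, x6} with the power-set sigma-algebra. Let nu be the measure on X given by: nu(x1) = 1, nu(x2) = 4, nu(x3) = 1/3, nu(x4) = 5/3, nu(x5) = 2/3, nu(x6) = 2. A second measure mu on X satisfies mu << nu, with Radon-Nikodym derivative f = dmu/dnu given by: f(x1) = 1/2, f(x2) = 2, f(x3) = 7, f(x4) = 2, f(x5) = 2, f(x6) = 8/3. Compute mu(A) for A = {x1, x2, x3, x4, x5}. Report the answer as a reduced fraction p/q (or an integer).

By the defining property of the Radon-Nikodym derivative, for every measurable set A,
  mu(A) = integral_A f dnu.
Since nu is a discrete measure concentrated on the atoms of X, the integral over A reduces to the sum
  mu(A) = sum_{x in A} f(x) * nu({x}).
Computing each term:
  x1: f(x1) * nu(x1) = 1/2 * 1 = 1/2.
  x2: f(x2) * nu(x2) = 2 * 4 = 8.
  x3: f(x3) * nu(x3) = 7 * 1/3 = 7/3.
  x4: f(x4) * nu(x4) = 2 * 5/3 = 10/3.
  x5: f(x5) * nu(x5) = 2 * 2/3 = 4/3.
Summing: mu(A) = 1/2 + 8 + 7/3 + 10/3 + 4/3 = 31/2.

31/2


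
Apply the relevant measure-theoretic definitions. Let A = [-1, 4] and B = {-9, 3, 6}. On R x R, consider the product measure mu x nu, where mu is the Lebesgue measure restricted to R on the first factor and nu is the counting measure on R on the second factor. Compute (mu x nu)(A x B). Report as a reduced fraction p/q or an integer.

For a measurable rectangle A x B, the product measure satisfies
  (mu x nu)(A x B) = mu(A) * nu(B).
  mu(A) = 5.
  nu(B) = 3.
  (mu x nu)(A x B) = 5 * 3 = 15.

15


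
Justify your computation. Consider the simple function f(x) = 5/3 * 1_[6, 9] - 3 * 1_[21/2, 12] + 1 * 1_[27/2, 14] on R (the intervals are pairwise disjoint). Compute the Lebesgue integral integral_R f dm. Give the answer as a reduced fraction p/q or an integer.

For a simple function f = sum_i c_i * 1_{A_i} with disjoint A_i,
  integral f dm = sum_i c_i * m(A_i).
Lengths of the A_i:
  m(A_1) = 9 - 6 = 3.
  m(A_2) = 12 - 21/2 = 3/2.
  m(A_3) = 14 - 27/2 = 1/2.
Contributions c_i * m(A_i):
  (5/3) * (3) = 5.
  (-3) * (3/2) = -9/2.
  (1) * (1/2) = 1/2.
Total: 5 - 9/2 + 1/2 = 1.

1


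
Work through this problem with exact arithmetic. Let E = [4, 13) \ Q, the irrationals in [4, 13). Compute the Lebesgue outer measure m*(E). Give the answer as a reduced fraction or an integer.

The interval I = [4, 13) has m(I) = 13 - 4 = 9 (endpoints are measure-zero, so open/closed/half-open agree). Write I = (I cap Q) u (I \ Q). The rationals in I are countable, so m*(I cap Q) = 0 (cover each rational by intervals whose total length is arbitrarily small). By countable subadditivity m*(I) <= m*(I cap Q) + m*(I \ Q), hence m*(I \ Q) >= m(I) = 9. The reverse inequality m*(I \ Q) <= m*(I) = 9 is trivial since (I \ Q) is a subset of I. Therefore m*(I \ Q) = 9.

9


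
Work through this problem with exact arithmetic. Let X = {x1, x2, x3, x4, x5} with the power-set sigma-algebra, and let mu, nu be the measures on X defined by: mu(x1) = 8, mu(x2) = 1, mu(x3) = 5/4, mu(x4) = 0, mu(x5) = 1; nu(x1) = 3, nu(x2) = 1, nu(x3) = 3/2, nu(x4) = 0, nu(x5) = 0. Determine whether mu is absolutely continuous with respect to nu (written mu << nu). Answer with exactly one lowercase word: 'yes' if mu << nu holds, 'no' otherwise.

mu << nu means: every nu-null measurable set is also mu-null; equivalently, for every atom x, if nu({x}) = 0 then mu({x}) = 0.
Checking each atom:
  x1: nu = 3 > 0 -> no constraint.
  x2: nu = 1 > 0 -> no constraint.
  x3: nu = 3/2 > 0 -> no constraint.
  x4: nu = 0, mu = 0 -> consistent with mu << nu.
  x5: nu = 0, mu = 1 > 0 -> violates mu << nu.
The atom(s) x5 violate the condition (nu = 0 but mu > 0). Therefore mu is NOT absolutely continuous w.r.t. nu.

no


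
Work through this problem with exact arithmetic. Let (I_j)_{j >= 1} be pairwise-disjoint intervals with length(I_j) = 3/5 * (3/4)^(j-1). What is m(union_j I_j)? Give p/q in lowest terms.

By countable additivity of the Lebesgue measure on pairwise disjoint measurable sets,
  m(union_{j >= 1} I_j) = sum_{j >= 1} m(I_j) = sum_{j >= 1} a * r^(j-1),
  with a = 3/5 and r = 3/4.
Since 0 < r = 3/4 < 1, the geometric series converges:
  sum_{j >= 1} a * r^(j-1) = a / (1 - r).
  = 3/5 / (1 - 3/4)
  = 3/5 / (1/4)
  = 12/5.

12/5


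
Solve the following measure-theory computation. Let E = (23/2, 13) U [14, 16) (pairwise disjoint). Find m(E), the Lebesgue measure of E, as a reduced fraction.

For pairwise disjoint intervals, m(union_i I_i) = sum_i m(I_i),
and m is invariant under swapping open/closed endpoints (single points have measure 0).
So m(E) = sum_i (b_i - a_i).
  I_1 has length 13 - 23/2 = 3/2.
  I_2 has length 16 - 14 = 2.
Summing:
  m(E) = 3/2 + 2 = 7/2.

7/2


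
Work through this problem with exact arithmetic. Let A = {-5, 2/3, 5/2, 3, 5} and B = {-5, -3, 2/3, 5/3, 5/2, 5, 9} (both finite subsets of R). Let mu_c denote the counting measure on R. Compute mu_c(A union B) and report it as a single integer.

Counting measure on a finite set equals cardinality. By inclusion-exclusion, |A union B| = |A| + |B| - |A cap B|.
|A| = 5, |B| = 7, |A cap B| = 4.
So mu_c(A union B) = 5 + 7 - 4 = 8.

8


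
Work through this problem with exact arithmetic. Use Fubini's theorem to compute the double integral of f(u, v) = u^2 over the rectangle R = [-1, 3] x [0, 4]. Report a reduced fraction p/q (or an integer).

f(u, v) is a tensor product of a function of u and a function of v, and both factors are bounded continuous (hence Lebesgue integrable) on the rectangle, so Fubini's theorem applies:
  integral_R f d(m x m) = (integral_a1^b1 u^2 du) * (integral_a2^b2 1 dv).
Inner integral in u: integral_{-1}^{3} u^2 du = (3^3 - (-1)^3)/3
  = 28/3.
Inner integral in v: integral_{0}^{4} 1 dv = (4^1 - 0^1)/1
  = 4.
Product: (28/3) * (4) = 112/3.

112/3


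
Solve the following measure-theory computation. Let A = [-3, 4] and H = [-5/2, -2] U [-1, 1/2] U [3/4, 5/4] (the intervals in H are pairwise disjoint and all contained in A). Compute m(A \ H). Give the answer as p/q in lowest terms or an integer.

The ambient interval has length m(A) = 4 - (-3) = 7.
Since the holes are disjoint and sit inside A, by finite additivity
  m(H) = sum_i (b_i - a_i), and m(A \ H) = m(A) - m(H).
Computing the hole measures:
  m(H_1) = -2 - (-5/2) = 1/2.
  m(H_2) = 1/2 - (-1) = 3/2.
  m(H_3) = 5/4 - 3/4 = 1/2.
Summed: m(H) = 1/2 + 3/2 + 1/2 = 5/2.
So m(A \ H) = 7 - 5/2 = 9/2.

9/2


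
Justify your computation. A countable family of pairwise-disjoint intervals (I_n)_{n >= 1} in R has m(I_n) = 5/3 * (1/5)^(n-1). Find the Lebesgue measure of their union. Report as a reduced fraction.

By countable additivity of the Lebesgue measure on pairwise disjoint measurable sets,
  m(union_{n >= 1} I_n) = sum_{n >= 1} m(I_n) = sum_{n >= 1} a * r^(n-1),
  with a = 5/3 and r = 1/5.
Since 0 < r = 1/5 < 1, the geometric series converges:
  sum_{n >= 1} a * r^(n-1) = a / (1 - r).
  = 5/3 / (1 - 1/5)
  = 5/3 / (4/5)
  = 25/12.

25/12


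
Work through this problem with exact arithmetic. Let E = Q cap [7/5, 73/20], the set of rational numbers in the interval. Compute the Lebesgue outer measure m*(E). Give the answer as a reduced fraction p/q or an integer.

E = Q cap [7/5, 73/20] is a subset of Q, which is countable. Enumerate Q = {q_1, q_2, ...}; for any eps > 0, cover q_k by the open interval (q_k - eps/2^(k+1), q_k + eps/2^(k+1)), of length eps/2^k. The total cover length is sum_{k>=1} eps/2^k = eps. Hence m*(E) <= m*(Q) <= eps for every eps > 0, and since outer measure is non-negative, m*(E) = 0.

0


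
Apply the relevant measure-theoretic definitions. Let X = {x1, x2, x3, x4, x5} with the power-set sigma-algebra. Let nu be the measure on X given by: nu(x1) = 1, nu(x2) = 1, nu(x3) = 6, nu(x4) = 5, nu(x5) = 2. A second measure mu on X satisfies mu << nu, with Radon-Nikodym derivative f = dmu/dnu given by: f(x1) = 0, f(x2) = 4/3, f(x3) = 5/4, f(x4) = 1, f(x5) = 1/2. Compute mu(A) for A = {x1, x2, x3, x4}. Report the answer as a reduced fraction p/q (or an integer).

By the defining property of the Radon-Nikodym derivative, for every measurable set A,
  mu(A) = integral_A f dnu.
Since nu is a discrete measure concentrated on the atoms of X, the integral over A reduces to the sum
  mu(A) = sum_{x in A} f(x) * nu({x}).
Computing each term:
  x1: f(x1) * nu(x1) = 0 * 1 = 0.
  x2: f(x2) * nu(x2) = 4/3 * 1 = 4/3.
  x3: f(x3) * nu(x3) = 5/4 * 6 = 15/2.
  x4: f(x4) * nu(x4) = 1 * 5 = 5.
Summing: mu(A) = 0 + 4/3 + 15/2 + 5 = 83/6.

83/6


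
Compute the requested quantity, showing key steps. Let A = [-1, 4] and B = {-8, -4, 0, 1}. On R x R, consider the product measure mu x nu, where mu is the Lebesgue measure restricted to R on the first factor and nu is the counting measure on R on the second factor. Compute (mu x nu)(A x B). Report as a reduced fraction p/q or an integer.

For a measurable rectangle A x B, the product measure satisfies
  (mu x nu)(A x B) = mu(A) * nu(B).
  mu(A) = 5.
  nu(B) = 4.
  (mu x nu)(A x B) = 5 * 4 = 20.

20


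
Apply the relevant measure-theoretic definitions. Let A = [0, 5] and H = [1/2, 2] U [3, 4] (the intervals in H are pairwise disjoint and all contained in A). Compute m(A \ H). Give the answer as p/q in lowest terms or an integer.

The ambient interval has length m(A) = 5 - 0 = 5.
Since the holes are disjoint and sit inside A, by finite additivity
  m(H) = sum_i (b_i - a_i), and m(A \ H) = m(A) - m(H).
Computing the hole measures:
  m(H_1) = 2 - 1/2 = 3/2.
  m(H_2) = 4 - 3 = 1.
Summed: m(H) = 3/2 + 1 = 5/2.
So m(A \ H) = 5 - 5/2 = 5/2.

5/2


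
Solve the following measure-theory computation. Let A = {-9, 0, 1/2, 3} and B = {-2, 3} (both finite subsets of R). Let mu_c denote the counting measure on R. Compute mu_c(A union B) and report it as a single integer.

Counting measure on a finite set equals cardinality. By inclusion-exclusion, |A union B| = |A| + |B| - |A cap B|.
|A| = 4, |B| = 2, |A cap B| = 1.
So mu_c(A union B) = 4 + 2 - 1 = 5.

5


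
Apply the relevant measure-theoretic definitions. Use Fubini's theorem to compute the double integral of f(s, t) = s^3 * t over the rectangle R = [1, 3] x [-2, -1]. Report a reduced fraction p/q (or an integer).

f(s, t) is a tensor product of a function of s and a function of t, and both factors are bounded continuous (hence Lebesgue integrable) on the rectangle, so Fubini's theorem applies:
  integral_R f d(m x m) = (integral_a1^b1 s^3 ds) * (integral_a2^b2 t dt).
Inner integral in s: integral_{1}^{3} s^3 ds = (3^4 - 1^4)/4
  = 20.
Inner integral in t: integral_{-2}^{-1} t dt = ((-1)^2 - (-2)^2)/2
  = -3/2.
Product: (20) * (-3/2) = -30.

-30


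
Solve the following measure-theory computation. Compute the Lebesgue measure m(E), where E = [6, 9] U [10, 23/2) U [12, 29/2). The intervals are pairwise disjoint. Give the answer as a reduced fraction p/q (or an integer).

For pairwise disjoint intervals, m(union_i I_i) = sum_i m(I_i),
and m is invariant under swapping open/closed endpoints (single points have measure 0).
So m(E) = sum_i (b_i - a_i).
  I_1 has length 9 - 6 = 3.
  I_2 has length 23/2 - 10 = 3/2.
  I_3 has length 29/2 - 12 = 5/2.
Summing:
  m(E) = 3 + 3/2 + 5/2 = 7.

7


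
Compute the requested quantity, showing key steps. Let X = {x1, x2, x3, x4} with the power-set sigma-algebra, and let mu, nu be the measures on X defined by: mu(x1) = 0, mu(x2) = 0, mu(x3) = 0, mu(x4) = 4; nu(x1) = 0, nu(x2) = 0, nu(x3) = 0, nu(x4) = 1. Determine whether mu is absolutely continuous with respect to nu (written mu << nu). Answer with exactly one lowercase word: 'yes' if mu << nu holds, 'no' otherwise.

mu << nu means: every nu-null measurable set is also mu-null; equivalently, for every atom x, if nu({x}) = 0 then mu({x}) = 0.
Checking each atom:
  x1: nu = 0, mu = 0 -> consistent with mu << nu.
  x2: nu = 0, mu = 0 -> consistent with mu << nu.
  x3: nu = 0, mu = 0 -> consistent with mu << nu.
  x4: nu = 1 > 0 -> no constraint.
No atom violates the condition. Therefore mu << nu.

yes


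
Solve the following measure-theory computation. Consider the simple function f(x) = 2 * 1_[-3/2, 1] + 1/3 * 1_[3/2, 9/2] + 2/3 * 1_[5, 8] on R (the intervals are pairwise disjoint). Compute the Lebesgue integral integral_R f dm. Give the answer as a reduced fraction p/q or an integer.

For a simple function f = sum_i c_i * 1_{A_i} with disjoint A_i,
  integral f dm = sum_i c_i * m(A_i).
Lengths of the A_i:
  m(A_1) = 1 - (-3/2) = 5/2.
  m(A_2) = 9/2 - 3/2 = 3.
  m(A_3) = 8 - 5 = 3.
Contributions c_i * m(A_i):
  (2) * (5/2) = 5.
  (1/3) * (3) = 1.
  (2/3) * (3) = 2.
Total: 5 + 1 + 2 = 8.

8


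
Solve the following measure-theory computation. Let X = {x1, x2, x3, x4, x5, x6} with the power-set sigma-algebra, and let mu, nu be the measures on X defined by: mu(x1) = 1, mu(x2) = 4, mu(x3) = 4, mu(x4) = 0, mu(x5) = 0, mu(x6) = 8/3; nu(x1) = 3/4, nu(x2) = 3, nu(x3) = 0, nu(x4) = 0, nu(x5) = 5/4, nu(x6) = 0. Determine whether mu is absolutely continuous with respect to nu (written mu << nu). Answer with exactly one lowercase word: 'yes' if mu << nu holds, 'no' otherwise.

mu << nu means: every nu-null measurable set is also mu-null; equivalently, for every atom x, if nu({x}) = 0 then mu({x}) = 0.
Checking each atom:
  x1: nu = 3/4 > 0 -> no constraint.
  x2: nu = 3 > 0 -> no constraint.
  x3: nu = 0, mu = 4 > 0 -> violates mu << nu.
  x4: nu = 0, mu = 0 -> consistent with mu << nu.
  x5: nu = 5/4 > 0 -> no constraint.
  x6: nu = 0, mu = 8/3 > 0 -> violates mu << nu.
The atom(s) x3, x6 violate the condition (nu = 0 but mu > 0). Therefore mu is NOT absolutely continuous w.r.t. nu.

no


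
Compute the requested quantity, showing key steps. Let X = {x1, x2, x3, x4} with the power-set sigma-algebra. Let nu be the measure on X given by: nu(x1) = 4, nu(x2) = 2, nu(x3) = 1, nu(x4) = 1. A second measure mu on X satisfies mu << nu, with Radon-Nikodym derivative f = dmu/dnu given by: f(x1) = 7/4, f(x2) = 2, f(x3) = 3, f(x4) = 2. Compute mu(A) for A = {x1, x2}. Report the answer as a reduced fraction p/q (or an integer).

By the defining property of the Radon-Nikodym derivative, for every measurable set A,
  mu(A) = integral_A f dnu.
Since nu is a discrete measure concentrated on the atoms of X, the integral over A reduces to the sum
  mu(A) = sum_{x in A} f(x) * nu({x}).
Computing each term:
  x1: f(x1) * nu(x1) = 7/4 * 4 = 7.
  x2: f(x2) * nu(x2) = 2 * 2 = 4.
Summing: mu(A) = 7 + 4 = 11.

11


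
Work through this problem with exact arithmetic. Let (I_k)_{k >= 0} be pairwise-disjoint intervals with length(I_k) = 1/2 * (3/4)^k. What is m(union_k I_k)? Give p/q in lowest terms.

By countable additivity of the Lebesgue measure on pairwise disjoint measurable sets,
  m(union_{k >= 0} I_k) = sum_{k >= 0} m(I_k) = sum_{k >= 0} a * r^k,
  with a = 1/2 and r = 3/4.
Since 0 < r = 3/4 < 1, the geometric series converges:
  sum_{k >= 0} a * r^k = a / (1 - r).
  = 1/2 / (1 - 3/4)
  = 1/2 / (1/4)
  = 2.

2


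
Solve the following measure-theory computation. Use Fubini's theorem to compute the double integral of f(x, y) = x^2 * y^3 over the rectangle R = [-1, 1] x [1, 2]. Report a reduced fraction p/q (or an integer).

f(x, y) is a tensor product of a function of x and a function of y, and both factors are bounded continuous (hence Lebesgue integrable) on the rectangle, so Fubini's theorem applies:
  integral_R f d(m x m) = (integral_a1^b1 x^2 dx) * (integral_a2^b2 y^3 dy).
Inner integral in x: integral_{-1}^{1} x^2 dx = (1^3 - (-1)^3)/3
  = 2/3.
Inner integral in y: integral_{1}^{2} y^3 dy = (2^4 - 1^4)/4
  = 15/4.
Product: (2/3) * (15/4) = 5/2.

5/2


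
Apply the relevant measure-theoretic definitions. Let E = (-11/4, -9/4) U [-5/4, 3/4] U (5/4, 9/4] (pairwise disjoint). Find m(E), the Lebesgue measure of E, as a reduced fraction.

For pairwise disjoint intervals, m(union_i I_i) = sum_i m(I_i),
and m is invariant under swapping open/closed endpoints (single points have measure 0).
So m(E) = sum_i (b_i - a_i).
  I_1 has length -9/4 - (-11/4) = 1/2.
  I_2 has length 3/4 - (-5/4) = 2.
  I_3 has length 9/4 - 5/4 = 1.
Summing:
  m(E) = 1/2 + 2 + 1 = 7/2.

7/2


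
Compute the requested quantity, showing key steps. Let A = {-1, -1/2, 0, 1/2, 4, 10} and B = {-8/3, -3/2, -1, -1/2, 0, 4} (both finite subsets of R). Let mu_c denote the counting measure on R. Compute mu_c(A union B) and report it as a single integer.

Counting measure on a finite set equals cardinality. By inclusion-exclusion, |A union B| = |A| + |B| - |A cap B|.
|A| = 6, |B| = 6, |A cap B| = 4.
So mu_c(A union B) = 6 + 6 - 4 = 8.

8


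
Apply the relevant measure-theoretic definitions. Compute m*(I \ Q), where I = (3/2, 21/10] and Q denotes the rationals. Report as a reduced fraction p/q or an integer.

The interval I = (3/2, 21/10] has m(I) = 21/10 - 3/2 = 3/5 (endpoints are measure-zero, so open/closed/half-open agree). Write I = (I cap Q) u (I \ Q). The rationals in I are countable, so m*(I cap Q) = 0 (cover each rational by intervals whose total length is arbitrarily small). By countable subadditivity m*(I) <= m*(I cap Q) + m*(I \ Q), hence m*(I \ Q) >= m(I) = 3/5. The reverse inequality m*(I \ Q) <= m*(I) = 3/5 is trivial since (I \ Q) is a subset of I. Therefore m*(I \ Q) = 3/5.

3/5


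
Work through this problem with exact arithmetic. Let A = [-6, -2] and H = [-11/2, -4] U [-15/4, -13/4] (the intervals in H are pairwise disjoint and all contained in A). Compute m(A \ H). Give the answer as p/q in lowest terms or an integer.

The ambient interval has length m(A) = -2 - (-6) = 4.
Since the holes are disjoint and sit inside A, by finite additivity
  m(H) = sum_i (b_i - a_i), and m(A \ H) = m(A) - m(H).
Computing the hole measures:
  m(H_1) = -4 - (-11/2) = 3/2.
  m(H_2) = -13/4 - (-15/4) = 1/2.
Summed: m(H) = 3/2 + 1/2 = 2.
So m(A \ H) = 4 - 2 = 2.

2


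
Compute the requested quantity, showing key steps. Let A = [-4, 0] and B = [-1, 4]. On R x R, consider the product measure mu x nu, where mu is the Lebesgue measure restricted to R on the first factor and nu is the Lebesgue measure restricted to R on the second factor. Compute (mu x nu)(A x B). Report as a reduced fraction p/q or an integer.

For a measurable rectangle A x B, the product measure satisfies
  (mu x nu)(A x B) = mu(A) * nu(B).
  mu(A) = 4.
  nu(B) = 5.
  (mu x nu)(A x B) = 4 * 5 = 20.

20


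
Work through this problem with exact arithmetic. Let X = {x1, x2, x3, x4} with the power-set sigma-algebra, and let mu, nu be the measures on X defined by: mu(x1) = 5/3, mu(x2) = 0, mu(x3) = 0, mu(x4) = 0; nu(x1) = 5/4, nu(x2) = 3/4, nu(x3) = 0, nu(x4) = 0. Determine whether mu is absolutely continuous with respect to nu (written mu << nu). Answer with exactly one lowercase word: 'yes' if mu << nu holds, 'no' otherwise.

mu << nu means: every nu-null measurable set is also mu-null; equivalently, for every atom x, if nu({x}) = 0 then mu({x}) = 0.
Checking each atom:
  x1: nu = 5/4 > 0 -> no constraint.
  x2: nu = 3/4 > 0 -> no constraint.
  x3: nu = 0, mu = 0 -> consistent with mu << nu.
  x4: nu = 0, mu = 0 -> consistent with mu << nu.
No atom violates the condition. Therefore mu << nu.

yes


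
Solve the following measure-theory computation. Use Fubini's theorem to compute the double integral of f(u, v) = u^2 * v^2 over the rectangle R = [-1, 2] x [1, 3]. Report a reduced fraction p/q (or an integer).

f(u, v) is a tensor product of a function of u and a function of v, and both factors are bounded continuous (hence Lebesgue integrable) on the rectangle, so Fubini's theorem applies:
  integral_R f d(m x m) = (integral_a1^b1 u^2 du) * (integral_a2^b2 v^2 dv).
Inner integral in u: integral_{-1}^{2} u^2 du = (2^3 - (-1)^3)/3
  = 3.
Inner integral in v: integral_{1}^{3} v^2 dv = (3^3 - 1^3)/3
  = 26/3.
Product: (3) * (26/3) = 26.

26


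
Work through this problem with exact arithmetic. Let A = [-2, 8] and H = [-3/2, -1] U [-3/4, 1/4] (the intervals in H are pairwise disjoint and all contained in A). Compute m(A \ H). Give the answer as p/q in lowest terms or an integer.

The ambient interval has length m(A) = 8 - (-2) = 10.
Since the holes are disjoint and sit inside A, by finite additivity
  m(H) = sum_i (b_i - a_i), and m(A \ H) = m(A) - m(H).
Computing the hole measures:
  m(H_1) = -1 - (-3/2) = 1/2.
  m(H_2) = 1/4 - (-3/4) = 1.
Summed: m(H) = 1/2 + 1 = 3/2.
So m(A \ H) = 10 - 3/2 = 17/2.

17/2


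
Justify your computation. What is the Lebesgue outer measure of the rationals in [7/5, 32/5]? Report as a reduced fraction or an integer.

The set Q cap [7/5, 32/5] is countable (a subset of the countable set Q). Lebesgue outer measure of any countable set is 0: each singleton {q} has m*({q}) = 0, and by countable subadditivity m*(union_k {q_k}) <= sum_k m*({q_k}) = sum_k 0 = 0. The reverse inequality m*(E) >= 0 is automatic. So m*(Q cap [7/5, 32/5]) = 0.

0


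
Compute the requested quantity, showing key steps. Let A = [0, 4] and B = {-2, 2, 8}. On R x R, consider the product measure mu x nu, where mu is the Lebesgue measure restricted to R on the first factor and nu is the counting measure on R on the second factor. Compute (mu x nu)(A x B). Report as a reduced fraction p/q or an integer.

For a measurable rectangle A x B, the product measure satisfies
  (mu x nu)(A x B) = mu(A) * nu(B).
  mu(A) = 4.
  nu(B) = 3.
  (mu x nu)(A x B) = 4 * 3 = 12.

12


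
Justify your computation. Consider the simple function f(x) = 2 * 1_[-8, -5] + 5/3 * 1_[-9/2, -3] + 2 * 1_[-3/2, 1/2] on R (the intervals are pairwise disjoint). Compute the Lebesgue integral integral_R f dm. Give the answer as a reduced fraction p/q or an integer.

For a simple function f = sum_i c_i * 1_{A_i} with disjoint A_i,
  integral f dm = sum_i c_i * m(A_i).
Lengths of the A_i:
  m(A_1) = -5 - (-8) = 3.
  m(A_2) = -3 - (-9/2) = 3/2.
  m(A_3) = 1/2 - (-3/2) = 2.
Contributions c_i * m(A_i):
  (2) * (3) = 6.
  (5/3) * (3/2) = 5/2.
  (2) * (2) = 4.
Total: 6 + 5/2 + 4 = 25/2.

25/2


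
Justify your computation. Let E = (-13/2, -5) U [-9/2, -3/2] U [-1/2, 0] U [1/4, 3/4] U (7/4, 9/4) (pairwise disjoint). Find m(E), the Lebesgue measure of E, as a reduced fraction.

For pairwise disjoint intervals, m(union_i I_i) = sum_i m(I_i),
and m is invariant under swapping open/closed endpoints (single points have measure 0).
So m(E) = sum_i (b_i - a_i).
  I_1 has length -5 - (-13/2) = 3/2.
  I_2 has length -3/2 - (-9/2) = 3.
  I_3 has length 0 - (-1/2) = 1/2.
  I_4 has length 3/4 - 1/4 = 1/2.
  I_5 has length 9/4 - 7/4 = 1/2.
Summing:
  m(E) = 3/2 + 3 + 1/2 + 1/2 + 1/2 = 6.

6


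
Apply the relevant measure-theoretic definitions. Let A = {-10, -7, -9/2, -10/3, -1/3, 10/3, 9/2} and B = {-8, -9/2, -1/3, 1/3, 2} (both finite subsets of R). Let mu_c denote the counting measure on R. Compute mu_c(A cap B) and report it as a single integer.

Counting measure on a finite set equals cardinality. mu_c(A cap B) = |A cap B| (elements appearing in both).
Enumerating the elements of A that also lie in B gives 2 element(s).
So mu_c(A cap B) = 2.

2
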